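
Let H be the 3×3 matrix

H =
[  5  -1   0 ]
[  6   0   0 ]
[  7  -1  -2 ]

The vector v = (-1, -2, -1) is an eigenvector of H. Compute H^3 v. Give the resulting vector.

First find the eigenvalue: Hv = (-3, -6, -3) = 3·(-1, -2, -1), so λ = 3.
Then H^3 v = λ^3·v = 3^3·(-1, -2, -1) = 27·(-1, -2, -1) = (-27, -54, -27).

(-27, -54, -27)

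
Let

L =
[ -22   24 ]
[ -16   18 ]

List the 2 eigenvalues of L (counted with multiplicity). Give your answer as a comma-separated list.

-6, 2

det(L - μI) = (-22 - μ)(18 - μ) - (24)·(-16) = μ^2 + 4μ - 12.
This factors as (μ + 6)·(μ - 2) = 0.
Eigenvalues: -6, 2.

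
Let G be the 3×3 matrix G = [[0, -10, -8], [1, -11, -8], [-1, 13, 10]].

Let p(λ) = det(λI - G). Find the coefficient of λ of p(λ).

p(λ) = λ^3 + λ^2 - 4λ - 4.
The coefficient of λ is -4.

-4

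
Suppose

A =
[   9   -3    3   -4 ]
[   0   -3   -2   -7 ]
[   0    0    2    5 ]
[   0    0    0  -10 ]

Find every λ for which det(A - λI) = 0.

A is upper triangular, so its eigenvalues are the diagonal entries.
Diagonal: 9, -3, 2, -10.

-10, -3, 2, 9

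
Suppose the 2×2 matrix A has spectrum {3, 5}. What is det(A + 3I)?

If A has eigenvalues 3, 5, then A + 3I has eigenvalues 6, 8.
det(A + 3I) = (6) · (8) = 48.

48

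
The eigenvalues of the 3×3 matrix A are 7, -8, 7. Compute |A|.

-392

det(A) is the product of the eigenvalues: (7) · (-8) · (7) = -392.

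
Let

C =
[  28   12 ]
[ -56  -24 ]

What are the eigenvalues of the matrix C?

det(C - λI) = (28 - λ)(-24 - λ) - (12)·(-56) = λ^2 - 4λ.
This factors as λ·(λ - 4) = 0.
Eigenvalues: 0, 4.

0, 4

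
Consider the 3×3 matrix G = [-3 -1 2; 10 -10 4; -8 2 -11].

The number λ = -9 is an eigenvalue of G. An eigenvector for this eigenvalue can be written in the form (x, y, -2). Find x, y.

We need (G + 9I)v = 0.
G + 9I = [[6, -1, 2], [10, -1, 4], [-8, 2, -2]].
Row 1: (6)·x + (-1)·y + (2)·-2 = 0
Row 2: (10)·x + (-1)·y + (4)·-2 = 0
Row 3: (-8)·x + (2)·y + (-2)·-2 = 0
Solving gives x = 1, y = 2.
Check: G·(1, 2, -2) = (-9, -18, 18) = -9·(1, 2, -2).

1, 2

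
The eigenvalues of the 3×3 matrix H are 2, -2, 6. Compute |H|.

det(H) is the product of the eigenvalues: (2) · (-2) · (6) = -24.

-24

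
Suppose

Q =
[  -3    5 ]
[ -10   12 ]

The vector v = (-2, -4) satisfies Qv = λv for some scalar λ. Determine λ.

Compute Qv: Q·(-2, -4) = (-14, -28).
Since Qv = λv, compare component 1: -14 = λ·-2, so λ = 7.

7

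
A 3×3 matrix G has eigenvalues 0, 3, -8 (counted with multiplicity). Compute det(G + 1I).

-28

If G has eigenvalues 0, 3, -8, then G + 1I has eigenvalues 1, 4, -7.
det(G + 1I) = (1) · (4) · (-7) = -28.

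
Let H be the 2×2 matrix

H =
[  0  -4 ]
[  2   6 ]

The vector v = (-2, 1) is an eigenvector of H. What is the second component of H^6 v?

First find the eigenvalue: Hv = (-4, 2) = 2·(-2, 1), so λ = 2.
Then H^6 v = λ^6·v = 2^6·(-2, 1) = 64·(-2, 1) = (-128, 64).

64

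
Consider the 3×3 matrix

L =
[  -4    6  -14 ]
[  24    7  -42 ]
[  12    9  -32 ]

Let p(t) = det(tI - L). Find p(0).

p(0) = det(0·I − L) = det(−L) = (−1)^3·det(L).
det(L) = -880, so p(0) = 880.

880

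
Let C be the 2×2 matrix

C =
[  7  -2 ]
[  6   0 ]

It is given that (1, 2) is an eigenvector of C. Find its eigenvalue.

Compute Cv: C·(1, 2) = (3, 6).
Since Cv = λv, compare component 1: 3 = λ·1, so λ = 3.

3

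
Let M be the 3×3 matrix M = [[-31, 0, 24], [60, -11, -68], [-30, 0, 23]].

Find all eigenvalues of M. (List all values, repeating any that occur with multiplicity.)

Compute the characteristic polynomial p(λ) = det(λI - M).
Expanding along the first row, p(λ) = λ^3 + 19λ^2 + 95λ + 77.
Try λ = -1: p(-1) = 0, so -1 is a root.
Factor out (λ + 1): p(λ) = (λ + 1)·(λ^2 + 18λ + 77).
The quadratic factors as (λ + 11)·(λ + 7).
Eigenvalues: -11, -7, -1.

-11, -7, -1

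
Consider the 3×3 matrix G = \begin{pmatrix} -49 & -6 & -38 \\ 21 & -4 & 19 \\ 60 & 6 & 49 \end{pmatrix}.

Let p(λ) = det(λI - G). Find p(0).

p(0) = det(0·I − G) = det(−G) = (−1)^3·det(G).
det(G) = 616, so p(0) = -616.

-616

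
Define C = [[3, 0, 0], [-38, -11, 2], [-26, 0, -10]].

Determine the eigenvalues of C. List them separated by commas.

The characteristic polynomial is p(μ) = det(μI - C).
Cofactor expansion gives p(μ) = μ^3 + 18μ^2 + 47μ - 330.
Try μ = -10: p(-10) = 0, so -10 is a root.
Dividing by (μ + 10) leaves μ^2 + 8μ - 33.
The quadratic factors as (μ + 11)·(μ - 3).
Eigenvalues: -11, -10, 3.

-11, -10, 3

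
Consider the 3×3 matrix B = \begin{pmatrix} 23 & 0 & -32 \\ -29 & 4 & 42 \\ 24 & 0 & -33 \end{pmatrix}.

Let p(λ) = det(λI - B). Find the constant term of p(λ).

-36

p(λ) = λ^3 + 6λ^2 - 31λ - 36.
The constant term is -36.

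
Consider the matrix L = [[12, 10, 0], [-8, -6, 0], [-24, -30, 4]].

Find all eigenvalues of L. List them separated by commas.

Set up det(tI - L) = 0.
Cofactor expansion gives p(t) = t^3 - 10t^2 + 32t - 32.
Rational-root test: t = 2 gives p(2) = 0.
Factor out (t - 2): p(t) = (t - 2)·(t^2 - 8t + 16).
The quadratic factor is (t - 4)^2.
Eigenvalues: 2, 4, 4.

2, 4, 4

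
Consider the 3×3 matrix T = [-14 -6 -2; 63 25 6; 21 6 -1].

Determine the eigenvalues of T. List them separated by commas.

1, 2, 7

Compute the characteristic polynomial p(μ) = det(μI - T).
Expanding the 3×3 determinant: p(μ) = μ^3 - 10μ^2 + 23μ - 14.
Rational-root test: μ = 2 gives p(2) = 0.
Dividing by (μ - 2) leaves μ^2 - 8μ + 7.
The quadratic factors as (μ - 1)·(μ - 7).
Eigenvalues: 1, 2, 7.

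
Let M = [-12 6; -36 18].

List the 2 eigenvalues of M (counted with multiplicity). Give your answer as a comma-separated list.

det(M - μI) = (-12 - μ)(18 - μ) - (6)·(-36) = μ^2 - 6μ.
This factors as μ·(μ - 6) = 0.
Eigenvalues: 0, 6.

0, 6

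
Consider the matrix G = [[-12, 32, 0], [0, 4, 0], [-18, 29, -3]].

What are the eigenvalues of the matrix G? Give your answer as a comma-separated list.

Set up det(λI - G) = 0.
Expanding along the first row, p(λ) = λ^3 + 11λ^2 - 24λ - 144.
Since p(-12) = 0, λ = -12 is a root.
Factor out (λ + 12): p(λ) = (λ + 12)·(λ^2 - λ - 12).
The quadratic factors as (λ + 3)·(λ - 4).
Eigenvalues: -12, -3, 4.

-12, -3, 4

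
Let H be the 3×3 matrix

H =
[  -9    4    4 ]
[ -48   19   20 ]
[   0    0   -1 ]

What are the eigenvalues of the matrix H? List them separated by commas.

-1, 3, 7

Set up det(rI - H) = 0.
Expanding along the first row, p(r) = r^3 - 9r^2 + 11r + 21.
Rational-root test: r = -1 gives p(-1) = 0.
Factor out (r + 1): p(r) = (r + 1)·(r^2 - 10r + 21).
The quadratic factors as (r - 3)·(r - 7).
Eigenvalues: -1, 3, 7.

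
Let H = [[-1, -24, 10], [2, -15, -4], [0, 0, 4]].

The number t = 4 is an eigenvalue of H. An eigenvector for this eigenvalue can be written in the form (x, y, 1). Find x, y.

We need (H - 4I)v = 0.
H - 4I = [[-5, -24, 10], [2, -19, -4], [0, 0, 0]].
Row 1: (-5)·x + (-24)·y + (10)·1 = 0
Row 2: (2)·x + (-19)·y + (-4)·1 = 0
Row 3: (0)·x + (0)·y + (0)·1 = 0
Solving gives x = 2, y = 0.
Check: H·(2, 0, 1) = (8, 0, 4) = 4·(2, 0, 1).

2, 0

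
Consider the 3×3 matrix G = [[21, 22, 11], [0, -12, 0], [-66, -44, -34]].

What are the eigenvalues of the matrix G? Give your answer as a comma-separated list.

-12, -12, -1

Set up det(μI - G) = 0.
Expanding the 3×3 determinant: p(μ) = μ^3 + 25μ^2 + 168μ + 144.
Since p(-12) = 0, μ = -12 is a root.
Factor out (μ + 12): p(μ) = (μ + 12)·(μ^2 + 13μ + 12).
The quadratic factors as (μ + 12)·(μ + 1).
Eigenvalues: -12, -12, -1.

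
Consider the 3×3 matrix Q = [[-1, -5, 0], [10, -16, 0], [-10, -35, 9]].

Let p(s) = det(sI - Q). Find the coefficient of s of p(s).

-87

p(s) = s^3 + 8s^2 - 87s - 594.
The coefficient of s is -87.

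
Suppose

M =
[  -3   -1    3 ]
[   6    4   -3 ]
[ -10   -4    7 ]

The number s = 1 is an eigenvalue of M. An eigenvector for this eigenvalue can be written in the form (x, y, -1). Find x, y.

We need (M - 1I)v = 0.
M - 1I = [[-4, -1, 3], [6, 3, -3], [-10, -4, 6]].
Row 1: (-4)·x + (-1)·y + (3)·-1 = 0
Row 2: (6)·x + (3)·y + (-3)·-1 = 0
Row 3: (-10)·x + (-4)·y + (6)·-1 = 0
Solving gives x = -1, y = 1.
Check: M·(-1, 1, -1) = (-1, 1, -1) = 1·(-1, 1, -1).

-1, 1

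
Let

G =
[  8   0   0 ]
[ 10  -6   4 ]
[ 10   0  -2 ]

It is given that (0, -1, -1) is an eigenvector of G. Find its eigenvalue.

-2

Compute Gv: G·(0, -1, -1) = (0, 2, 2).
Since Gv = λv, compare component 2: 2 = λ·-1, so λ = -2.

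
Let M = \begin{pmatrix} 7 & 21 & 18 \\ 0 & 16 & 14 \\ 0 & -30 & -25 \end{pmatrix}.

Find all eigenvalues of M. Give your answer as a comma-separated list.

Compute the characteristic polynomial p(μ) = det(μI - M).
Cofactor expansion gives p(μ) = μ^3 + 2μ^2 - 43μ - 140.
Since p(-5) = 0, μ = -5 is a root.
Factor out (μ + 5): p(μ) = (μ + 5)·(μ^2 - 3μ - 28).
The quadratic factors as (μ + 4)·(μ - 7).
Eigenvalues: -5, -4, 7.

-5, -4, 7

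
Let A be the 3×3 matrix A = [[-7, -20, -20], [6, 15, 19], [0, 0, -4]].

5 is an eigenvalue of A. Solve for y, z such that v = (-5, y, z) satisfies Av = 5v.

3, 0

We need (A - 5I)v = 0.
A - 5I = [[-12, -20, -20], [6, 10, 19], [0, 0, -9]].
Row 1: (-12)·-5 + (-20)·y + (-20)·z = 0
Row 2: (6)·-5 + (10)·y + (19)·z = 0
Row 3: (0)·-5 + (0)·y + (-9)·z = 0
Solving gives y = 3, z = 0.
Check: A·(-5, 3, 0) = (-25, 15, 0) = 5·(-5, 3, 0).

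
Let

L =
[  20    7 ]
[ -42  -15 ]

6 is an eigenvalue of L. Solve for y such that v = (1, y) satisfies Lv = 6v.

-2

We need (L - 6I)v = 0.
L - 6I = [[14, 7], [-42, -21]].
Row 1: (14)·1 + (7)·y = 0
Row 2: (-42)·1 + (-21)·y = 0
Solving gives y = -2.
Check: L·(1, -2) = (6, -12) = 6·(1, -2).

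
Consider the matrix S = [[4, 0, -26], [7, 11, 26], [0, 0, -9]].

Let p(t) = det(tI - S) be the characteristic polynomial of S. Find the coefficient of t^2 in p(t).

-6

The coefficient of t^2 of det(tI - S) is −trace(S).
trace(S) = (4) + (11) + (-9) = 6, so the coefficient is -6.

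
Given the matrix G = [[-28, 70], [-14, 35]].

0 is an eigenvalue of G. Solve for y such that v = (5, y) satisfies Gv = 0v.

We need (G)v = 0.
G = [[-28, 70], [-14, 35]].
Row 1: (-28)·5 + (70)·y = 0
Row 2: (-14)·5 + (35)·y = 0
Solving gives y = 2.
Check: G·(5, 2) = (0, 0) = 0·(5, 2).

2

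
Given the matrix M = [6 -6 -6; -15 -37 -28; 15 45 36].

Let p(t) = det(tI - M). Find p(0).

p(0) = det(0·I − M) = det(−M) = (−1)^3·det(M).
det(M) = -432, so p(0) = 432.

432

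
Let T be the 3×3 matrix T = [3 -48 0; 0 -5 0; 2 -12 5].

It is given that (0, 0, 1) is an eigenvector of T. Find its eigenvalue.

Compute Tv: T·(0, 0, 1) = (0, 0, 5).
Since Tv = λv, compare component 3: 5 = λ·1, so λ = 5.

5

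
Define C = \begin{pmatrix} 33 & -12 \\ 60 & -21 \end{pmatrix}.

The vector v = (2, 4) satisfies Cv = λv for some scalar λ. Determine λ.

Compute Cv: C·(2, 4) = (18, 36).
Since Cv = λv, compare component 1: 18 = λ·2, so λ = 9.

9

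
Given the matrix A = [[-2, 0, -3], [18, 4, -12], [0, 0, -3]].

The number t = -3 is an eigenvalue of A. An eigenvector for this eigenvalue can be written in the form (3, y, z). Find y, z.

We need (A + 3I)v = 0.
A + 3I = [[1, 0, -3], [18, 7, -12], [0, 0, 0]].
Row 1: (1)·3 + (0)·y + (-3)·z = 0
Row 2: (18)·3 + (7)·y + (-12)·z = 0
Row 3: (0)·3 + (0)·y + (0)·z = 0
Solving gives y = -6, z = 1.
Check: A·(3, -6, 1) = (-9, 18, -3) = -3·(3, -6, 1).

-6, 1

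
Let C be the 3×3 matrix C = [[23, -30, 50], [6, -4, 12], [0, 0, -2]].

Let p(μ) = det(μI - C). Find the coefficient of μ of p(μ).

p(μ) = μ^3 - 17μ^2 + 50μ + 176.
The coefficient of μ is 50.

50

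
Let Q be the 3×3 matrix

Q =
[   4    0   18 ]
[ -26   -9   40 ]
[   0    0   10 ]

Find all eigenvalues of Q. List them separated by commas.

The characteristic polynomial is p(μ) = det(μI - Q).
Expanding along the first row, p(μ) = μ^3 - 5μ^2 - 86μ + 360.
Try μ = 10: p(10) = 0, so 10 is a root.
Dividing by (μ - 10) leaves μ^2 + 5μ - 36.
The quadratic factors as (μ + 9)·(μ - 4).
Eigenvalues: -9, 4, 10.

-9, 4, 10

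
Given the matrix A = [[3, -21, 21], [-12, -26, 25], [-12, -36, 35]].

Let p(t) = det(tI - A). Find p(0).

30

p(0) = det(0·I − A) = det(−A) = (−1)^3·det(A).
det(A) = -30, so p(0) = 30.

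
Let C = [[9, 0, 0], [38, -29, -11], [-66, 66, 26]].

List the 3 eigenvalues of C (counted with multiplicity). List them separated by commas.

Compute the characteristic polynomial p(λ) = det(λI - C).
Expanding the 3×3 determinant: p(λ) = λ^3 - 6λ^2 - 55λ + 252.
Since p(4) = 0, λ = 4 is a root.
Factor out (λ - 4): p(λ) = (λ - 4)·(λ^2 - 2λ - 63).
The quadratic factors as (λ + 7)·(λ - 9).
Eigenvalues: -7, 4, 9.

-7, 4, 9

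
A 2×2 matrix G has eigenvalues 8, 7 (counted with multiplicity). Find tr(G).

trace(G) is the sum of the eigenvalues: (8) + (7) = 15.

15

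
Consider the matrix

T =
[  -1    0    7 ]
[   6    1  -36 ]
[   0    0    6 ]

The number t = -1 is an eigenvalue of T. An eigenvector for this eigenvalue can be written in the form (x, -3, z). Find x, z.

1, 0

We need (T + 1I)v = 0.
T + 1I = [[0, 0, 7], [6, 2, -36], [0, 0, 7]].
Row 1: (0)·x + (0)·-3 + (7)·z = 0
Row 2: (6)·x + (2)·-3 + (-36)·z = 0
Row 3: (0)·x + (0)·-3 + (7)·z = 0
Solving gives x = 1, z = 0.
Check: T·(1, -3, 0) = (-1, 3, 0) = -1·(1, -3, 0).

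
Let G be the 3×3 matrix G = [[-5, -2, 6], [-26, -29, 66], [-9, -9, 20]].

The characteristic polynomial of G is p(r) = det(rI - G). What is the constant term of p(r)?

84

p(r) = r^3 + 14r^2 + 61r + 84.
The constant term is 84.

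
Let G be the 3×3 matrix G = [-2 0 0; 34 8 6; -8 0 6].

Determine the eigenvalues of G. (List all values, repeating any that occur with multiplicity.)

-2, 6, 8

The characteristic polynomial is p(lambda) = det(lambda·I - G).
Expanding along the first row, p(lambda) = lambda^3 - 12·lambda^2 + 20·lambda + 96.
Since p(8) = 0, lambda = 8 is a root.
Dividing by (lambda - 8) leaves lambda^2 - 4·lambda - 12.
The quadratic factors as (lambda + 2)·(lambda - 6).
Eigenvalues: -2, 6, 8.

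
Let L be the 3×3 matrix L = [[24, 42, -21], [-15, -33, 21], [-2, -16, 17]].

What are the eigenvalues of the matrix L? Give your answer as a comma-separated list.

-4, 3, 9

The characteristic polynomial is p(t) = det(tI - L).
Expanding along the first row, p(t) = t^3 - 8t^2 - 21t + 108.
Rational-root test: t = -4 gives p(-4) = 0.
Factor out (t + 4): p(t) = (t + 4)·(t^2 - 12t + 27).
The quadratic factors as (t - 3)·(t - 9).
Eigenvalues: -4, 3, 9.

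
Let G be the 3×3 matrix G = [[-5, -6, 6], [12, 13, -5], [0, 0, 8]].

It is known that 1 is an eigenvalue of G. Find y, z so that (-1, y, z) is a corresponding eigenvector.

1, 0

We need (G - 1I)v = 0.
G - 1I = [[-6, -6, 6], [12, 12, -5], [0, 0, 7]].
Row 1: (-6)·-1 + (-6)·y + (6)·z = 0
Row 2: (12)·-1 + (12)·y + (-5)·z = 0
Row 3: (0)·-1 + (0)·y + (7)·z = 0
Solving gives y = 1, z = 0.
Check: G·(-1, 1, 0) = (-1, 1, 0) = 1·(-1, 1, 0).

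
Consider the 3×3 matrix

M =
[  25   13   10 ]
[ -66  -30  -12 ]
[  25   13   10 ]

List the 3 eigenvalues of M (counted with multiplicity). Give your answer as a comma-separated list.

Compute the characteristic polynomial p(λ) = det(λI - M).
Cofactor expansion gives p(λ) = λ^3 - 5λ^2 - 36λ.
Rational-root test: λ = -4 gives p(-4) = 0.
Dividing by (λ + 4) leaves λ^2 - 9λ.
The quadratic factors as λ·(λ - 9).
Eigenvalues: -4, 0, 9.

-4, 0, 9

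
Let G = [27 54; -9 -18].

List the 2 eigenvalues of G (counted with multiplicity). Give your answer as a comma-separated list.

det(G - μI) = (27 - μ)(-18 - μ) - (54)·(-9) = μ^2 - 9μ.
This factors as μ·(μ - 9) = 0.
Eigenvalues: 0, 9.

0, 9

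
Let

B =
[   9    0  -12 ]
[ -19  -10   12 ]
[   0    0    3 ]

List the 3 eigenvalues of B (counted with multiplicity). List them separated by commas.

-10, 3, 9

The characteristic polynomial is p(lambda) = det(lambda·I - B).
Cofactor expansion gives p(lambda) = lambda^3 - 2·lambda^2 - 93·lambda + 270.
Since p(9) = 0, lambda = 9 is a root.
Dividing by (lambda - 9) leaves lambda^2 + 7·lambda - 30.
The quadratic factors as (lambda + 10)·(lambda - 3).
Eigenvalues: -10, 3, 9.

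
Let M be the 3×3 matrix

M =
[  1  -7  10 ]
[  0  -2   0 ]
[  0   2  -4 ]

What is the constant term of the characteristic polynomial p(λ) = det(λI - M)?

p(0) = det(0·I − M) = det(−M) = (−1)^3·det(M).
det(M) = 8, so p(0) = -8.

-8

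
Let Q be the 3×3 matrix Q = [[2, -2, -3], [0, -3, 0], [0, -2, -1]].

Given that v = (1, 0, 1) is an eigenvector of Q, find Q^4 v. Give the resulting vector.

First find the eigenvalue: Qv = (-1, 0, -1) = -1·(1, 0, 1), so λ = -1.
Then Q^4 v = λ^4·v = (-1)^4·(1, 0, 1) = 1·(1, 0, 1) = (1, 0, 1).

(1, 0, 1)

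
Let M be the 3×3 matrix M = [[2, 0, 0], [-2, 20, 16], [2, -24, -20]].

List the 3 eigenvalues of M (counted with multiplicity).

-4, 2, 4

The characteristic polynomial is p(μ) = det(μI - M).
Cofactor expansion gives p(μ) = μ^3 - 2μ^2 - 16μ + 32.
Rational-root test: μ = 2 gives p(2) = 0.
Dividing by (μ - 2) leaves μ^2 - 16.
The quadratic factors as (μ + 4)·(μ - 4).
Eigenvalues: -4, 2, 4.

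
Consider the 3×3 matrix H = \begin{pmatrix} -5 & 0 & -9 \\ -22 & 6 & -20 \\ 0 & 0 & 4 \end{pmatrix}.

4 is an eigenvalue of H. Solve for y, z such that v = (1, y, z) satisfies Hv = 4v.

1, -1

We need (H - 4I)v = 0.
H - 4I = [[-9, 0, -9], [-22, 2, -20], [0, 0, 0]].
Row 1: (-9)·1 + (0)·y + (-9)·z = 0
Row 2: (-22)·1 + (2)·y + (-20)·z = 0
Row 3: (0)·1 + (0)·y + (0)·z = 0
Solving gives y = 1, z = -1.
Check: H·(1, 1, -1) = (4, 4, -4) = 4·(1, 1, -1).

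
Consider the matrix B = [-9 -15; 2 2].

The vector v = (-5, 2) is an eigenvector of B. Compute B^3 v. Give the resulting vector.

(135, -54)

First find the eigenvalue: Bv = (15, -6) = -3·(-5, 2), so λ = -3.
Then B^3 v = λ^3·v = (-3)^3·(-5, 2) = -27·(-5, 2) = (135, -54).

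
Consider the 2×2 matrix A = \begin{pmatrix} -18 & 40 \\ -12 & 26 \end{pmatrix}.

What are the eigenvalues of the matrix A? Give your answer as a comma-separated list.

det(A - tI) = (-18 - t)(26 - t) - (40)·(-12) = t^2 - 8t + 12.
This factors as (t - 2)·(t - 6) = 0.
Eigenvalues: 2, 6.

2, 6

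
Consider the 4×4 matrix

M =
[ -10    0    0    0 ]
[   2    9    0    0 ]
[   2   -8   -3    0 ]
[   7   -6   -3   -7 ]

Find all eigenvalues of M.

M is lower triangular, so its eigenvalues are the diagonal entries.
Diagonal: -10, 9, -3, -7.

-10, -7, -3, 9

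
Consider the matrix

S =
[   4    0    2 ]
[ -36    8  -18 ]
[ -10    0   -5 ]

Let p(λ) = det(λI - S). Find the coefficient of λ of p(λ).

p(λ) = λ^3 - 7λ^2 - 8λ.
The coefficient of λ is -8.

-8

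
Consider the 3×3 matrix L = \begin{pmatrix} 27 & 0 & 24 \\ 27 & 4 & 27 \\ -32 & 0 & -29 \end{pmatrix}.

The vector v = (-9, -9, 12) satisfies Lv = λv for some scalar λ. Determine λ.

-5

Compute Lv: L·(-9, -9, 12) = (45, 45, -60).
Since Lv = λv, compare component 1: 45 = λ·-9, so λ = -5.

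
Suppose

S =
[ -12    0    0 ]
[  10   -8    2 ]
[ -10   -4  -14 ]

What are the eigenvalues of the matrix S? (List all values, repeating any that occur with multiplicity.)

Set up det(lambda·I - S) = 0.
Expanding along the first row, p(lambda) = lambda^3 + 34·lambda^2 + 384·lambda + 1440.
Rational-root test: lambda = -10 gives p(-10) = 0.
Factor out (lambda + 10): p(lambda) = (lambda + 10)·(lambda^2 + 24·lambda + 144).
The quadratic factor is (lambda + 12)^2.
Eigenvalues: -12, -12, -10.

-12, -12, -10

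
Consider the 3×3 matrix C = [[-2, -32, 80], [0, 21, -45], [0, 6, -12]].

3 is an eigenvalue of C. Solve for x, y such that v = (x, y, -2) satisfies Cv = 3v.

0, -5

We need (C - 3I)v = 0.
C - 3I = [[-5, -32, 80], [0, 18, -45], [0, 6, -15]].
Row 1: (-5)·x + (-32)·y + (80)·-2 = 0
Row 2: (0)·x + (18)·y + (-45)·-2 = 0
Row 3: (0)·x + (6)·y + (-15)·-2 = 0
Solving gives x = 0, y = -5.
Check: C·(0, -5, -2) = (0, -15, -6) = 3·(0, -5, -2).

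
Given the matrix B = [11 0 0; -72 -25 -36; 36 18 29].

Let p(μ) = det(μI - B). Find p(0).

p(0) = det(0·I − B) = det(−B) = (−1)^3·det(B).
det(B) = -847, so p(0) = 847.

847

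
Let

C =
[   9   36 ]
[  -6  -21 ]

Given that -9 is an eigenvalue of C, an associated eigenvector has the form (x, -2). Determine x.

4

We need (C + 9I)v = 0.
C + 9I = [[18, 36], [-6, -12]].
Row 1: (18)·x + (36)·-2 = 0
Row 2: (-6)·x + (-12)·-2 = 0
Solving gives x = 4.
Check: C·(4, -2) = (-36, 18) = -9·(4, -2).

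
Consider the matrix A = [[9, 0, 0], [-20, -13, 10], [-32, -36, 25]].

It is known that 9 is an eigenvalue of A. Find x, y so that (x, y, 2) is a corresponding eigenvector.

1, 0

We need (A - 9I)v = 0.
A - 9I = [[0, 0, 0], [-20, -22, 10], [-32, -36, 16]].
Row 1: (0)·x + (0)·y + (0)·2 = 0
Row 2: (-20)·x + (-22)·y + (10)·2 = 0
Row 3: (-32)·x + (-36)·y + (16)·2 = 0
Solving gives x = 1, y = 0.
Check: A·(1, 0, 2) = (9, 0, 18) = 9·(1, 0, 2).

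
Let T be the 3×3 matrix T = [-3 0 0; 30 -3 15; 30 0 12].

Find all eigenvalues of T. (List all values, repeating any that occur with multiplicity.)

The characteristic polynomial is p(μ) = det(μI - T).
Expanding along the first row, p(μ) = μ^3 - 6μ^2 - 63μ - 108.
Try μ = -3: p(-3) = 0, so -3 is a root.
Factor out (μ + 3): p(μ) = (μ + 3)·(μ^2 - 9μ - 36).
The quadratic factors as (μ + 3)·(μ - 12).
Eigenvalues: -3, -3, 12.

-3, -3, 12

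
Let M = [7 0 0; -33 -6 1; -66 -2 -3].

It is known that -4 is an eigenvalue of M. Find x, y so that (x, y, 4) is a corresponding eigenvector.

We need (M + 4I)v = 0.
M + 4I = [[11, 0, 0], [-33, -2, 1], [-66, -2, 1]].
Row 1: (11)·x + (0)·y + (0)·4 = 0
Row 2: (-33)·x + (-2)·y + (1)·4 = 0
Row 3: (-66)·x + (-2)·y + (1)·4 = 0
Solving gives x = 0, y = 2.
Check: M·(0, 2, 4) = (0, -8, -16) = -4·(0, 2, 4).

0, 2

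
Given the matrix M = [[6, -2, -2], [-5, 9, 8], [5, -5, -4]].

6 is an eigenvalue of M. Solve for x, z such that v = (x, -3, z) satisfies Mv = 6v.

3, 3

We need (M - 6I)v = 0.
M - 6I = [[0, -2, -2], [-5, 3, 8], [5, -5, -10]].
Row 1: (0)·x + (-2)·-3 + (-2)·z = 0
Row 2: (-5)·x + (3)·-3 + (8)·z = 0
Row 3: (5)·x + (-5)·-3 + (-10)·z = 0
Solving gives x = 3, z = 3.
Check: M·(3, -3, 3) = (18, -18, 18) = 6·(3, -3, 3).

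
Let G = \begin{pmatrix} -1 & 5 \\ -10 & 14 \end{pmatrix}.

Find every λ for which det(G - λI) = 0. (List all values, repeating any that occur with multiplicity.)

det(G - λI) = (-1 - λ)(14 - λ) - (5)·(-10) = λ^2 - 13λ + 36.
This factors as (λ - 4)·(λ - 9) = 0.
Eigenvalues: 4, 9.

4, 9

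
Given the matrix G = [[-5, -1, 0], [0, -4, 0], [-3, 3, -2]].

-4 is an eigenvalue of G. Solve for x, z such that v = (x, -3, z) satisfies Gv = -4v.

We need (G + 4I)v = 0.
G + 4I = [[-1, -1, 0], [0, 0, 0], [-3, 3, 2]].
Row 1: (-1)·x + (-1)·-3 + (0)·z = 0
Row 2: (0)·x + (0)·-3 + (0)·z = 0
Row 3: (-3)·x + (3)·-3 + (2)·z = 0
Solving gives x = 3, z = 9.
Check: G·(3, -3, 9) = (-12, 12, -36) = -4·(3, -3, 9).

3, 9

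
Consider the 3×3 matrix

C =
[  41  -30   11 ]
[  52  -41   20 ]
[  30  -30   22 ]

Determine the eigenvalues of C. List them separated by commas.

4, 7, 11

Set up det(lambda·I - C) = 0.
Expanding the 3×3 determinant: p(lambda) = lambda^3 - 22·lambda^2 + 149·lambda - 308.
Since p(11) = 0, lambda = 11 is a root.
Factor out (lambda - 11): p(lambda) = (lambda - 11)·(lambda^2 - 11·lambda + 28).
The quadratic factors as (lambda - 4)·(lambda - 7).
Eigenvalues: 4, 7, 11.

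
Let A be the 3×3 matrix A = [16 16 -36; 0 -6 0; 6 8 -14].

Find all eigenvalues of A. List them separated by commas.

-6, -2, 4

Compute the characteristic polynomial p(λ) = det(λI - A).
Expanding along the first row, p(λ) = λ^3 + 4λ^2 - 20λ - 48.
Rational-root test: λ = -6 gives p(-6) = 0.
Dividing by (λ + 6) leaves λ^2 - 2λ - 8.
The quadratic factors as (λ + 2)·(λ - 4).
Eigenvalues: -6, -2, 4.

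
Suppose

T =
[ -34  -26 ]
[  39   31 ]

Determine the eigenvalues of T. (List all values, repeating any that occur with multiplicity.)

det(T - rI) = (-34 - r)(31 - r) - (-26)·(39) = r^2 + 3r - 40.
This factors as (r + 8)·(r - 5) = 0.
Eigenvalues: -8, 5.

-8, 5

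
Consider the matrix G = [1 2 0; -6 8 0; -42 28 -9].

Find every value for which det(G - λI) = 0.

Compute the characteristic polynomial p(λ) = det(λI - G).
Cofactor expansion gives p(λ) = λ^3 - 61λ + 180.
Try λ = 5: p(5) = 0, so 5 is a root.
Factor out (λ - 5): p(λ) = (λ - 5)·(λ^2 + 5λ - 36).
The quadratic factors as (λ + 9)·(λ - 4).
Eigenvalues: -9, 4, 5.

-9, 4, 5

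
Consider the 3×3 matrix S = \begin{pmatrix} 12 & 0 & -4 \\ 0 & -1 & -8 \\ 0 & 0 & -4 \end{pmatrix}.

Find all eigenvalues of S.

S is upper triangular, so its eigenvalues are the diagonal entries.
Diagonal: 12, -1, -4.

-4, -1, 12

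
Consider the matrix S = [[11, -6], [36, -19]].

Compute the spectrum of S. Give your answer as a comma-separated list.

det(S - μI) = (11 - μ)(-19 - μ) - (-6)·(36) = μ^2 + 8μ + 7.
This factors as (μ + 7)·(μ + 1) = 0.
Eigenvalues: -7, -1.

-7, -1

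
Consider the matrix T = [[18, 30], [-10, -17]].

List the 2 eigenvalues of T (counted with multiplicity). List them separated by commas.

-2, 3

det(T - tI) = (18 - t)(-17 - t) - (30)·(-10) = t^2 - t - 6.
This factors as (t + 2)·(t - 3) = 0.
Eigenvalues: -2, 3.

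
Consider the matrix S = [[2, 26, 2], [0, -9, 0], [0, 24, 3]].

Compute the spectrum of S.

The characteristic polynomial is p(μ) = det(μI - S).
Expanding the 3×3 determinant: p(μ) = μ^3 + 4μ^2 - 39μ + 54.
Since p(2) = 0, μ = 2 is a root.
Factor out (μ - 2): p(μ) = (μ - 2)·(μ^2 + 6μ - 27).
The quadratic factors as (μ + 9)·(μ - 3).
Eigenvalues: -9, 2, 3.

-9, 2, 3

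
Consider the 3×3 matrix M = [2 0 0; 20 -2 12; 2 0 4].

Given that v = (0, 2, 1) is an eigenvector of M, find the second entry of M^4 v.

First find the eigenvalue: Mv = (0, 8, 4) = 4·(0, 2, 1), so λ = 4.
Then M^4 v = λ^4·v = 4^4·(0, 2, 1) = 256·(0, 2, 1) = (0, 512, 256).

512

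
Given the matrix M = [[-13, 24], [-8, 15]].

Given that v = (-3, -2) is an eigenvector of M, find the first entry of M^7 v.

First find the eigenvalue: Mv = (-9, -6) = 3·(-3, -2), so λ = 3.
Then M^7 v = λ^7·v = 3^7·(-3, -2) = 2187·(-3, -2) = (-6561, -4374).

-6561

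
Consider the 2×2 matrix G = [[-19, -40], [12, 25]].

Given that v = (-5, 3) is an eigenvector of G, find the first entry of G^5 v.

-15625

First find the eigenvalue: Gv = (-25, 15) = 5·(-5, 3), so λ = 5.
Then G^5 v = λ^5·v = 5^5·(-5, 3) = 3125·(-5, 3) = (-15625, 9375).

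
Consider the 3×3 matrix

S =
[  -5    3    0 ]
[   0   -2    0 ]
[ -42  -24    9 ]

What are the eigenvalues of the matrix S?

-5, -2, 9

The characteristic polynomial is p(μ) = det(μI - S).
Cofactor expansion gives p(μ) = μ^3 - 2μ^2 - 53μ - 90.
Rational-root test: μ = -5 gives p(-5) = 0.
Factor out (μ + 5): p(μ) = (μ + 5)·(μ^2 - 7μ - 18).
The quadratic factors as (μ + 2)·(μ - 9).
Eigenvalues: -5, -2, 9.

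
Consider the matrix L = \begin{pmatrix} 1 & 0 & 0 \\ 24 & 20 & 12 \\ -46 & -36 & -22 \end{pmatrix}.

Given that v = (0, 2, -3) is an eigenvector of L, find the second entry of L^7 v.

256

First find the eigenvalue: Lv = (0, 4, -6) = 2·(0, 2, -3), so λ = 2.
Then L^7 v = λ^7·v = 2^7·(0, 2, -3) = 128·(0, 2, -3) = (0, 256, -384).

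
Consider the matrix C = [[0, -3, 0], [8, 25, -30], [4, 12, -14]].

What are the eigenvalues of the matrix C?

1, 4, 6

Set up det(λI - C) = 0.
Cofactor expansion gives p(λ) = λ^3 - 11λ^2 + 34λ - 24.
Rational-root test: λ = 1 gives p(1) = 0.
Factor out (λ - 1): p(λ) = (λ - 1)·(λ^2 - 10λ + 24).
The quadratic factors as (λ - 4)·(λ - 6).
Eigenvalues: 1, 4, 6.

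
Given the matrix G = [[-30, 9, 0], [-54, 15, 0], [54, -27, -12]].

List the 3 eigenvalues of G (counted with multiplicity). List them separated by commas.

Compute the characteristic polynomial p(μ) = det(μI - G).
Expanding the 3×3 determinant: p(μ) = μ^3 + 27μ^2 + 216μ + 432.
Try μ = -3: p(-3) = 0, so -3 is a root.
Dividing by (μ + 3) leaves μ^2 + 24μ + 144.
The quadratic factor is (μ + 12)^2.
Eigenvalues: -12, -12, -3.

-12, -12, -3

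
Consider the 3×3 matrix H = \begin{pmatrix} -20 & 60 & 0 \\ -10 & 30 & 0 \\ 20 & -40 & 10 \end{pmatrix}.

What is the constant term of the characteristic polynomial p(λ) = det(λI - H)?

p(0) = det(0·I − H) = det(−H) = (−1)^3·det(H).
det(H) = 0, so p(0) = 0.

0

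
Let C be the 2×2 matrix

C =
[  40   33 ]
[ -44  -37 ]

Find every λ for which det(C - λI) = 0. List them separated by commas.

-4, 7

det(C - sI) = (40 - s)(-37 - s) - (33)·(-44) = s^2 - 3s - 28.
This factors as (s + 4)·(s - 7) = 0.
Eigenvalues: -4, 7.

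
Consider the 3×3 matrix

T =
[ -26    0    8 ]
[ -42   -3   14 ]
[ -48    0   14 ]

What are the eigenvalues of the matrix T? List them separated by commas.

-10, -3, -2

Set up det(μI - T) = 0.
Expanding along the first row, p(μ) = μ^3 + 15μ^2 + 56μ + 60.
Since p(-2) = 0, μ = -2 is a root.
Dividing by (μ + 2) leaves μ^2 + 13μ + 30.
The quadratic factors as (μ + 10)·(μ + 3).
Eigenvalues: -10, -3, -2.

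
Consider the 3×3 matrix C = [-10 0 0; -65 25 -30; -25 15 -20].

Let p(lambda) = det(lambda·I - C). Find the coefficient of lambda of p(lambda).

p(lambda) = lambda^3 + 5·lambda^2 - 100·lambda - 500.
The coefficient of lambda is -100.

-100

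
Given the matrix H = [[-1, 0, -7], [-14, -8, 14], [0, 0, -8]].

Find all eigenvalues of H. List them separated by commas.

-8, -8, -1

The characteristic polynomial is p(λ) = det(λI - H).
Cofactor expansion gives p(λ) = λ^3 + 17λ^2 + 80λ + 64.
Try λ = -1: p(-1) = 0, so -1 is a root.
Dividing by (λ + 1) leaves λ^2 + 16λ + 64.
The quadratic factor is (λ + 8)^2.
Eigenvalues: -8, -8, -1.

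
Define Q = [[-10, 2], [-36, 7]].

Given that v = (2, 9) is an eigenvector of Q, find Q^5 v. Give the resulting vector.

(-2, -9)

First find the eigenvalue: Qv = (-2, -9) = -1·(2, 9), so λ = -1.
Then Q^5 v = λ^5·v = (-1)^5·(2, 9) = -1·(2, 9) = (-2, -9).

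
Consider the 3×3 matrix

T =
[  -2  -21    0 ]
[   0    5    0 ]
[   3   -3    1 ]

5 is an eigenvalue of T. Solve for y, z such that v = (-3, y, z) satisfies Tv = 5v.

1, -3

We need (T - 5I)v = 0.
T - 5I = [[-7, -21, 0], [0, 0, 0], [3, -3, -4]].
Row 1: (-7)·-3 + (-21)·y + (0)·z = 0
Row 2: (0)·-3 + (0)·y + (0)·z = 0
Row 3: (3)·-3 + (-3)·y + (-4)·z = 0
Solving gives y = 1, z = -3.
Check: T·(-3, 1, -3) = (-15, 5, -15) = 5·(-3, 1, -3).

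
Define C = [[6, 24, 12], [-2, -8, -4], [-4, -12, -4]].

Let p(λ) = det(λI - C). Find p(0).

p(0) = det(0·I − C) = det(−C) = (−1)^3·det(C).
det(C) = 0, so p(0) = 0.

0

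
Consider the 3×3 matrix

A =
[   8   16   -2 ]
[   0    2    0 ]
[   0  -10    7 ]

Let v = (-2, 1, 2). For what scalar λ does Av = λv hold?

2

Compute Av: A·(-2, 1, 2) = (-4, 2, 4).
Since Av = λv, compare component 1: -4 = λ·-2, so λ = 2.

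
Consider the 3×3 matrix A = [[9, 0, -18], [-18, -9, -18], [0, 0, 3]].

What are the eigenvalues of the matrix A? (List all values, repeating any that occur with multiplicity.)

-9, 3, 9

Compute the characteristic polynomial p(r) = det(rI - A).
Expanding along the first row, p(r) = r^3 - 3r^2 - 81r + 243.
Rational-root test: r = -9 gives p(-9) = 0.
Factor out (r + 9): p(r) = (r + 9)·(r^2 - 12r + 27).
The quadratic factors as (r - 3)·(r - 9).
Eigenvalues: -9, 3, 9.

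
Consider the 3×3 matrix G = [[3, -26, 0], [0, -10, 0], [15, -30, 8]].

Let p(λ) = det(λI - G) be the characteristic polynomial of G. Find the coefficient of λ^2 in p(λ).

The coefficient of λ^2 of det(λI - G) is −trace(G).
trace(G) = (3) + (-10) + (8) = 1, so the coefficient is -1.

-1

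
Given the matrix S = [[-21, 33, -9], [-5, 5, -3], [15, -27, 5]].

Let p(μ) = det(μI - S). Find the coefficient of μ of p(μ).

p(μ) = μ^3 + 11μ^2 + 34μ + 24.
The coefficient of μ is 34.

34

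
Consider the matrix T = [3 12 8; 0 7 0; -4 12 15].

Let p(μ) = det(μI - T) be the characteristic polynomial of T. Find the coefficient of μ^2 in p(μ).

-25

The coefficient of μ^2 of det(μI - T) is −trace(T).
trace(T) = (3) + (7) + (15) = 25, so the coefficient is -25.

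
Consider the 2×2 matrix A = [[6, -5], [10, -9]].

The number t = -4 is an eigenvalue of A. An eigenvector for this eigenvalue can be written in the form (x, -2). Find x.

We need (A + 4I)v = 0.
A + 4I = [[10, -5], [10, -5]].
Row 1: (10)·x + (-5)·-2 = 0
Row 2: (10)·x + (-5)·-2 = 0
Solving gives x = -1.
Check: A·(-1, -2) = (4, 8) = -4·(-1, -2).

-1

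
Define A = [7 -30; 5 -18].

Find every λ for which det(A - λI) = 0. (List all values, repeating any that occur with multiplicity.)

-8, -3

det(A - lambda·I) = (7 - lambda)(-18 - lambda) - (-30)·(5) = lambda^2 + 11·lambda + 24.
This factors as (lambda + 8)·(lambda + 3) = 0.
Eigenvalues: -8, -3.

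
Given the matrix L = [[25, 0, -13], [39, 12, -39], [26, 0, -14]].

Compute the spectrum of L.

Set up det(lambda·I - L) = 0.
Cofactor expansion gives p(lambda) = lambda^3 - 23·lambda^2 + 120·lambda + 144.
Rational-root test: lambda = -1 gives p(-1) = 0.
Dividing by (lambda + 1) leaves lambda^2 - 24·lambda + 144.
The quadratic factor is (lambda - 12)^2.
Eigenvalues: -1, 12, 12.

-1, 12, 12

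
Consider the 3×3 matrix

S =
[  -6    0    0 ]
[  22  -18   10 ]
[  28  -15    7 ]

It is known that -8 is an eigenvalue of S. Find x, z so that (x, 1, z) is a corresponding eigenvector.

0, 1

We need (S + 8I)v = 0.
S + 8I = [[2, 0, 0], [22, -10, 10], [28, -15, 15]].
Row 1: (2)·x + (0)·1 + (0)·z = 0
Row 2: (22)·x + (-10)·1 + (10)·z = 0
Row 3: (28)·x + (-15)·1 + (15)·z = 0
Solving gives x = 0, z = 1.
Check: S·(0, 1, 1) = (0, -8, -8) = -8·(0, 1, 1).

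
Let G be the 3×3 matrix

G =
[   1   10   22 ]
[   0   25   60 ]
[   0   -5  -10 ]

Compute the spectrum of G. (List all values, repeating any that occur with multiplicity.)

Set up det(rI - G) = 0.
Expanding along the first row, p(r) = r^3 - 16r^2 + 65r - 50.
Rational-root test: r = 5 gives p(5) = 0.
Dividing by (r - 5) leaves r^2 - 11r + 10.
The quadratic factors as (r - 1)·(r - 10).
Eigenvalues: 1, 5, 10.

1, 5, 10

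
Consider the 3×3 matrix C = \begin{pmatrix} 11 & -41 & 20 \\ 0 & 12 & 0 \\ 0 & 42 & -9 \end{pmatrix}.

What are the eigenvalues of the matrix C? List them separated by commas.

The characteristic polynomial is p(s) = det(sI - C).
Expanding the 3×3 determinant: p(s) = s^3 - 14s^2 - 75s + 1188.
Rational-root test: s = -9 gives p(-9) = 0.
Factor out (s + 9): p(s) = (s + 9)·(s^2 - 23s + 132).
The quadratic factors as (s - 11)·(s - 12).
Eigenvalues: -9, 11, 12.

-9, 11, 12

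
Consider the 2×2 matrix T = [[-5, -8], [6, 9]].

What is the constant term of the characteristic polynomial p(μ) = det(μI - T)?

p(0) = det(0·I − T) = det(−T) = (−1)^2·det(T).
det(T) = 3, so p(0) = 3.

3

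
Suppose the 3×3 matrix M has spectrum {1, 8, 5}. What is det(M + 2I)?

If M has eigenvalues 1, 8, 5, then M + 2I has eigenvalues 3, 10, 7.
det(M + 2I) = (3) · (10) · (7) = 210.

210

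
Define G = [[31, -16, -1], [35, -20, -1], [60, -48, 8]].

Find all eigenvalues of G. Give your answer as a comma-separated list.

-4, 11, 12

Compute the characteristic polynomial p(μ) = det(μI - G).
Expanding the 3×3 determinant: p(μ) = μ^3 - 19μ^2 + 40μ + 528.
Rational-root test: μ = -4 gives p(-4) = 0.
Dividing by (μ + 4) leaves μ^2 - 23μ + 132.
The quadratic factors as (μ - 11)·(μ - 12).
Eigenvalues: -4, 11, 12.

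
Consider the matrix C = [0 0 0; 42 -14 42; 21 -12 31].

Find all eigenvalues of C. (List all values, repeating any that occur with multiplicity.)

Set up det(sI - C) = 0.
Expanding along the first row, p(s) = s^3 - 17s^2 + 70s.
Try s = 0: p(0) = 0, so 0 is a root.
Dividing by s leaves s^2 - 17s + 70.
The quadratic factors as (s - 7)·(s - 10).
Eigenvalues: 0, 7, 10.

0, 7, 10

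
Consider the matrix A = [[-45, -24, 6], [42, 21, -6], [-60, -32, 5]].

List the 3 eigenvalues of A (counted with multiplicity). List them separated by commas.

The characteristic polynomial is p(λ) = det(λI - A).
Cofactor expansion gives p(λ) = λ^3 + 19λ^2 + 111λ + 189.
Since p(-3) = 0, λ = -3 is a root.
Dividing by (λ + 3) leaves λ^2 + 16λ + 63.
The quadratic factors as (λ + 9)·(λ + 7).
Eigenvalues: -9, -7, -3.

-9, -7, -3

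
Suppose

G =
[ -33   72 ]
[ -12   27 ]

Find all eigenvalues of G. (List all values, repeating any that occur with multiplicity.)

det(G - tI) = (-33 - t)(27 - t) - (72)·(-12) = t^2 + 6t - 27.
This factors as (t + 9)·(t - 3) = 0.
Eigenvalues: -9, 3.

-9, 3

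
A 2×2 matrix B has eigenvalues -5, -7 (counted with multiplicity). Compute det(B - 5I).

120

If B has eigenvalues -5, -7, then B - 5I has eigenvalues -10, -12.
det(B - 5I) = (-10) · (-12) = 120.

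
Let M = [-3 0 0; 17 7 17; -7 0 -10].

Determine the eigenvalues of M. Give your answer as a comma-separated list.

Compute the characteristic polynomial p(s) = det(sI - M).
Expanding the 3×3 determinant: p(s) = s^3 + 6s^2 - 61s - 210.
Try s = -3: p(-3) = 0, so -3 is a root.
Factor out (s + 3): p(s) = (s + 3)·(s^2 + 3s - 70).
The quadratic factors as (s + 10)·(s - 7).
Eigenvalues: -10, -3, 7.

-10, -3, 7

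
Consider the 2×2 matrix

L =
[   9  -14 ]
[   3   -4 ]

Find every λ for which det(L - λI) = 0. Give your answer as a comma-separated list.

2, 3

det(L - μI) = (9 - μ)(-4 - μ) - (-14)·(3) = μ^2 - 5μ + 6.
This factors as (μ - 2)·(μ - 3) = 0.
Eigenvalues: 2, 3.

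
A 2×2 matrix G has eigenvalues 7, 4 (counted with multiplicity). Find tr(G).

11

trace(G) is the sum of the eigenvalues: (7) + (4) = 11.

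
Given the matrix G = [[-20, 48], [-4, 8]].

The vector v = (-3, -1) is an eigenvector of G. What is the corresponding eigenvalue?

-4

Compute Gv: G·(-3, -1) = (12, 4).
Since Gv = λv, compare component 1: 12 = λ·-3, so λ = -4.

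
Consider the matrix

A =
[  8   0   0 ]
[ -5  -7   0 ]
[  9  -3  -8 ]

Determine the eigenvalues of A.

A is lower triangular, so its eigenvalues are the diagonal entries.
Diagonal: 8, -7, -8.

-8, -7, 8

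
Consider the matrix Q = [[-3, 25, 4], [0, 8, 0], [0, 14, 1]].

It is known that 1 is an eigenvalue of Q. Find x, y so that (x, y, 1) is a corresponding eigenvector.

1, 0

We need (Q - 1I)v = 0.
Q - 1I = [[-4, 25, 4], [0, 7, 0], [0, 14, 0]].
Row 1: (-4)·x + (25)·y + (4)·1 = 0
Row 2: (0)·x + (7)·y + (0)·1 = 0
Row 3: (0)·x + (14)·y + (0)·1 = 0
Solving gives x = 1, y = 0.
Check: Q·(1, 0, 1) = (1, 0, 1) = 1·(1, 0, 1).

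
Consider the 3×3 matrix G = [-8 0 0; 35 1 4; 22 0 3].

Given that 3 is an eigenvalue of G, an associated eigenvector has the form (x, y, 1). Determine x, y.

We need (G - 3I)v = 0.
G - 3I = [[-11, 0, 0], [35, -2, 4], [22, 0, 0]].
Row 1: (-11)·x + (0)·y + (0)·1 = 0
Row 2: (35)·x + (-2)·y + (4)·1 = 0
Row 3: (22)·x + (0)·y + (0)·1 = 0
Solving gives x = 0, y = 2.
Check: G·(0, 2, 1) = (0, 6, 3) = 3·(0, 2, 1).

0, 2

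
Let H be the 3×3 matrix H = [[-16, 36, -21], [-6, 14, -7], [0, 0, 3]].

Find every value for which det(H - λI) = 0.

-4, 2, 3

Set up det(λI - H) = 0.
Cofactor expansion gives p(λ) = λ^3 - λ^2 - 14λ + 24.
Rational-root test: λ = 2 gives p(2) = 0.
Dividing by (λ - 2) leaves λ^2 + λ - 12.
The quadratic factors as (λ + 4)·(λ - 3).
Eigenvalues: -4, 2, 3.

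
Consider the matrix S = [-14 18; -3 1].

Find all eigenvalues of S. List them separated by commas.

det(S - tI) = (-14 - t)(1 - t) - (18)·(-3) = t^2 + 13t + 40.
This factors as (t + 8)·(t + 5) = 0.
Eigenvalues: -8, -5.

-8, -5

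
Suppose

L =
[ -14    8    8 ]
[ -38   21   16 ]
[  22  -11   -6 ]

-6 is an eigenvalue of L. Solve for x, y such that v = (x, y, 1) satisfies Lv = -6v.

-1, -2

We need (L + 6I)v = 0.
L + 6I = [[-8, 8, 8], [-38, 27, 16], [22, -11, 0]].
Row 1: (-8)·x + (8)·y + (8)·1 = 0
Row 2: (-38)·x + (27)·y + (16)·1 = 0
Row 3: (22)·x + (-11)·y + (0)·1 = 0
Solving gives x = -1, y = -2.
Check: L·(-1, -2, 1) = (6, 12, -6) = -6·(-1, -2, 1).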